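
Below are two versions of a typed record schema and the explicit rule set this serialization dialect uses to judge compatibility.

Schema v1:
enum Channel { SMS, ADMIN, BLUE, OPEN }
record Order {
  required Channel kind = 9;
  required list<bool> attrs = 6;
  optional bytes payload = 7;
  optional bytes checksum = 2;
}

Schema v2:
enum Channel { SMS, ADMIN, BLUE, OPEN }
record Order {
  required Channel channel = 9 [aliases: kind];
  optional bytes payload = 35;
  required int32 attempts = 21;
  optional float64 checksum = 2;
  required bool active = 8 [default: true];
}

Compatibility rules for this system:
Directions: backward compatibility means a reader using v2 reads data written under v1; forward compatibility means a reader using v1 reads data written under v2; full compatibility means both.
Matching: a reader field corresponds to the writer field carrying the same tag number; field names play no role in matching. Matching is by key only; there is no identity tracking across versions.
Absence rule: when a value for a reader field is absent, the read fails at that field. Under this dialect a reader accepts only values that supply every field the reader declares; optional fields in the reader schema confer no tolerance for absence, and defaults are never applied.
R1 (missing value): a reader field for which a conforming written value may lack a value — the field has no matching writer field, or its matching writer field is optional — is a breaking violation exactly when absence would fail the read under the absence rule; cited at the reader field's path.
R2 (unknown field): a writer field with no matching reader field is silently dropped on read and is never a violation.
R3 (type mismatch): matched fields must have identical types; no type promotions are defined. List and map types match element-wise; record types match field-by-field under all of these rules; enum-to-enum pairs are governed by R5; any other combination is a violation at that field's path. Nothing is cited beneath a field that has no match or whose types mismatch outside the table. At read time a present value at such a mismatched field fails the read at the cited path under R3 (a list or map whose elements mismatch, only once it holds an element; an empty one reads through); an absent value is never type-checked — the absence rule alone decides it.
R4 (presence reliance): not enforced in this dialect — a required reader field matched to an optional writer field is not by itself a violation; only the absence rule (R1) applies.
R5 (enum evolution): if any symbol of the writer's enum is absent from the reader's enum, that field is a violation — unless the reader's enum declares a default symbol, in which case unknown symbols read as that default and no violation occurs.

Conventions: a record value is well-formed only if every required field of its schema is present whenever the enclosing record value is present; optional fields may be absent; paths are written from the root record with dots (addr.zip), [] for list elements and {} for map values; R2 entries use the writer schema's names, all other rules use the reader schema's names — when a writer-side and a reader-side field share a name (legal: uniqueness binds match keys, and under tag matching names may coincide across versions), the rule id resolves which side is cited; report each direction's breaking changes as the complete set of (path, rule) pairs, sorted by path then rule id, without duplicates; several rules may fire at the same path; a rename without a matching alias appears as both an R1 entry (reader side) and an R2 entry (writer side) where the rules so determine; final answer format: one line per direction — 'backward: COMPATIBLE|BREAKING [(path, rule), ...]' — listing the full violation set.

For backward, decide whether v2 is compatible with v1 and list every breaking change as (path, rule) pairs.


backward: BREAKING [(active, R1), (attempts, R1), (checksum, R1), (checksum, R3), (payload, R1)]

arrows below run writer -> reader for Order
backward pass over Order, reader schema v2, writer schema v1:
  Channel -> Channel, writer required: channel aligns to kind
  payload has no writer counterpart
  attempts has no writer counterpart
  bytes -> float64, writer optional: checksum aligns to checksum
  active has no writer counterpart
  writer attrs: unknown to reader
  writer payload: unknown to reader
  R1 fires at active
  R1 fires at attempts
  R1 fires at checksum
  R3 fires at checksum
  R1 fires at payload
  => backward verdict for Order: BREAKING, 5 violation(s)
checking off the Order differences that do not matter here:
  field payload in record Order: tag 7 changed to 35 -> fires no rule on Order, leaving the asked answer as it is
  removed field attrs from record Order -> affects forward compatibility only, which is not asked
  renamed field kind to channel in record Order (alias kind declared on the renamed field) -> fires no rule on Order, leaving the asked answer as it is


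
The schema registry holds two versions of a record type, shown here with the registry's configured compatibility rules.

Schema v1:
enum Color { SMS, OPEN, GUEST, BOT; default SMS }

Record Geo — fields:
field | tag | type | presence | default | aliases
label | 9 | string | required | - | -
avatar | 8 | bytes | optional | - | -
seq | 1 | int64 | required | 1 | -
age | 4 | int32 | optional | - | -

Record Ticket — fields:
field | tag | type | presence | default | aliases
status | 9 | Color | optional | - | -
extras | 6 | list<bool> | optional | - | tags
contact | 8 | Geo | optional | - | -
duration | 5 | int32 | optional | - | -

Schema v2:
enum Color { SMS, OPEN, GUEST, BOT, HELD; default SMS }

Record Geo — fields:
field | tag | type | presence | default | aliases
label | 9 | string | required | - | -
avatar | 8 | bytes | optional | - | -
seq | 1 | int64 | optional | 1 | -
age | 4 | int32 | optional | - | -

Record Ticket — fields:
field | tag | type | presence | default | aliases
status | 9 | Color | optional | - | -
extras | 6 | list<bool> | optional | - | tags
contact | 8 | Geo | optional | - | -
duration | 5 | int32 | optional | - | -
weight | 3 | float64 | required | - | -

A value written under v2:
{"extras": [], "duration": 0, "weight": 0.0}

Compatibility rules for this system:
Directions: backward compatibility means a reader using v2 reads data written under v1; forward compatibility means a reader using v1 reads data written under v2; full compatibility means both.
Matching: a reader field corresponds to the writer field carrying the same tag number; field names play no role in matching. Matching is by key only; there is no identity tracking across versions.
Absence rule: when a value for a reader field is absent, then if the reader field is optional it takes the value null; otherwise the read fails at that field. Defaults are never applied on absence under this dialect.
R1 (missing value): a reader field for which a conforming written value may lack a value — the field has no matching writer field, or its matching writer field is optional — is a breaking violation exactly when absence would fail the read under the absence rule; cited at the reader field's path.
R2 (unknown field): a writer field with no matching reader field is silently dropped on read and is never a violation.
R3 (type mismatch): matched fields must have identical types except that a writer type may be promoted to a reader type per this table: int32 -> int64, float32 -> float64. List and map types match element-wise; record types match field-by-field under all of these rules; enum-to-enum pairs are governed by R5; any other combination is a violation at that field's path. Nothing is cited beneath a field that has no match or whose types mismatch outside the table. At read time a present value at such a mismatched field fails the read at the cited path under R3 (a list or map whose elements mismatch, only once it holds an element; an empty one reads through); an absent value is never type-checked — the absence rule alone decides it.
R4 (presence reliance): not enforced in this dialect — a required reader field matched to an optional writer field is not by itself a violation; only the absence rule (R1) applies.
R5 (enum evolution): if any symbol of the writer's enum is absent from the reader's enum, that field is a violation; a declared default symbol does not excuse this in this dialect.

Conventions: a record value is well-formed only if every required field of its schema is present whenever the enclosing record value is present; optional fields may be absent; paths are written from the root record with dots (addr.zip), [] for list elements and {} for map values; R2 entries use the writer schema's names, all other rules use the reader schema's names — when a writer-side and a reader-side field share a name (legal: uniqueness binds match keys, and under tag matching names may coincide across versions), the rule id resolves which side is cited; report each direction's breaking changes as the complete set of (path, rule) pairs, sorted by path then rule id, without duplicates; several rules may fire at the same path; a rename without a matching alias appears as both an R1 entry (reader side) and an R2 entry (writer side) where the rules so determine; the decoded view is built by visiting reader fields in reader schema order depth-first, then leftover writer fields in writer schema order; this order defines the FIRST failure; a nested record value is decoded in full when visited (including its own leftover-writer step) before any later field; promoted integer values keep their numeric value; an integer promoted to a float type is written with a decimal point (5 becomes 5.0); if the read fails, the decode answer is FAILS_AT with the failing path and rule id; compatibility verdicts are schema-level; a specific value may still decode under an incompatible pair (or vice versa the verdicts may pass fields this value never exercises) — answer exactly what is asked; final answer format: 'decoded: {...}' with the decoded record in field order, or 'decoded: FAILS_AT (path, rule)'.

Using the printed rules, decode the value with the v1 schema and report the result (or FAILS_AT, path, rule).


in Ticket below, arrows point writer -> reader
decode (reader v1):
  status := null (not supplied -> null)
  extras := []
  contact := null (not supplied -> null)
  duration := 0
  writer weight: unmatched, discarded
  => decoded: {"status": null, "extras": [], "contact": null, "duration": 0}
the other Ticket changes do not affect what is asked:
  enum Color (field status in record Ticket): symbol HELD added -> schema-level compatibility only; this Ticket value's decode is unchanged
  added field weight to record Ticket: required float64, tag 3 (in v2 it sits last) -> schema-level compatibility only; this Ticket value's decode is unchanged
  field seq in record Geo: required changed to optional -> schema-level compatibility only; this Ticket value's decode is unchanged

decoded: {"status": null, "extras": [], "contact": null, "duration": 0}


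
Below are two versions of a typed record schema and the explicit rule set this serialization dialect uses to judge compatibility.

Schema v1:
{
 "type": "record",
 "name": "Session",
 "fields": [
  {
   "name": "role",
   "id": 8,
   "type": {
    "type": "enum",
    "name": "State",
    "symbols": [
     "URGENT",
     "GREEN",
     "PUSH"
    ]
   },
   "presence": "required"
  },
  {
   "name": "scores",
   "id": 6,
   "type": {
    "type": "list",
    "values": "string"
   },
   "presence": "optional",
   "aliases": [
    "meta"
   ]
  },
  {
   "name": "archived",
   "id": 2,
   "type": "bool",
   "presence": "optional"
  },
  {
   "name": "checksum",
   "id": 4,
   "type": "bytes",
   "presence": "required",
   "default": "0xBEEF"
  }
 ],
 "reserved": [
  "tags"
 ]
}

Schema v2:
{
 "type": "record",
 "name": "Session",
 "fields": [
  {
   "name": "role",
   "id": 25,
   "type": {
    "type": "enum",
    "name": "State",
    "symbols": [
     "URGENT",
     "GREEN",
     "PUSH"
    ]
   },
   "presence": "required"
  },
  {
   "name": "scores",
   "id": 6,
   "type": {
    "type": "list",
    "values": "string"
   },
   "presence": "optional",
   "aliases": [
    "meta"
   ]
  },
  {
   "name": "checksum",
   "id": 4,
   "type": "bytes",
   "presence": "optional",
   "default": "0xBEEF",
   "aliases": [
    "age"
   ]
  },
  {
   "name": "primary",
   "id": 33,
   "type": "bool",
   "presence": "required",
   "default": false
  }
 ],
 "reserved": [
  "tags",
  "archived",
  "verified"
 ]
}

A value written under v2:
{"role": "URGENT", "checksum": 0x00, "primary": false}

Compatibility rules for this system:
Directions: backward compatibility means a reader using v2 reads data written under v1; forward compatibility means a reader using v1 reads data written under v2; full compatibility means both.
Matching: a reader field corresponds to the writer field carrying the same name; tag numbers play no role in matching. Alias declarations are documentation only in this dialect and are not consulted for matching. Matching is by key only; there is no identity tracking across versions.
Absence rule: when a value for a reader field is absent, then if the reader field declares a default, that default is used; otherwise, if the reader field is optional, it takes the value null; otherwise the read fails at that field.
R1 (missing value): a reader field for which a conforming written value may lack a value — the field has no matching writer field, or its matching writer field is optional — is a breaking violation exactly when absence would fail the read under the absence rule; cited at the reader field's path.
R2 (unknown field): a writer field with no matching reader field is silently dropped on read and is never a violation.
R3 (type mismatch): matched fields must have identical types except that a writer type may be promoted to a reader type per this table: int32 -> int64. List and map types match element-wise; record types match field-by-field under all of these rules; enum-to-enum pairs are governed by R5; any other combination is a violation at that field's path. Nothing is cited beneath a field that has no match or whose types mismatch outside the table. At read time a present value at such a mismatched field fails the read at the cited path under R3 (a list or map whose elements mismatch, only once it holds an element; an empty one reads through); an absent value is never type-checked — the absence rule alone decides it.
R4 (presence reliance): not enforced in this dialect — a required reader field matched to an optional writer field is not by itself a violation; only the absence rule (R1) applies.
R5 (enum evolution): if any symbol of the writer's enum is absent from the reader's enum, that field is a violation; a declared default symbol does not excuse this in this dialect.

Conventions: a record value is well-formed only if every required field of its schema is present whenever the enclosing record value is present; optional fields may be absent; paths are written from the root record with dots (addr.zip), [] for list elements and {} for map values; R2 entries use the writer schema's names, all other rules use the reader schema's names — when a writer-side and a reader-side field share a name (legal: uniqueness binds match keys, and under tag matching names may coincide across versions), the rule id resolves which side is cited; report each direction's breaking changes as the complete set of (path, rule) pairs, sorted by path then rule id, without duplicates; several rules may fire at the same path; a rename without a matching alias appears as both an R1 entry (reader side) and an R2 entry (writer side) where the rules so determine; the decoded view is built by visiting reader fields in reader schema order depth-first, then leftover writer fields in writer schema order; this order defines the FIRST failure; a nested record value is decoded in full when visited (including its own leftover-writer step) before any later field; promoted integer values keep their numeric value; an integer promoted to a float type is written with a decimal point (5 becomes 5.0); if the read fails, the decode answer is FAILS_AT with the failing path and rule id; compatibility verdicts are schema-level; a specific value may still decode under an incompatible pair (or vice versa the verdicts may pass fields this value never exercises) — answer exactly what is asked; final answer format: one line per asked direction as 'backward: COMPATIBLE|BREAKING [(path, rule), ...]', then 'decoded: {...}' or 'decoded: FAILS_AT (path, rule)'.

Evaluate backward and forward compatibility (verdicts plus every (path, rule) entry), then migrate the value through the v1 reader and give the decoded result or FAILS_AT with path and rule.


arrows below run writer -> reader for Session
backward analysis of Session with v2 as reader and v1 as writer:
  role <- role (State -> State, writer required)
  scores <- scores (list<string> -> list<string>, writer optional)
  checksum <- checksum (bytes -> bytes, writer required)
  primary has no writer counterpart
  writer field archived has no reader counterpart
  => backward: COMPATIBLE
forward analysis of Session with v1 as reader and v2 as writer:
  role <- role (State -> State, writer required)
  scores <- scores (list<string> -> list<string>, writer optional)
  archived has no writer counterpart
  checksum <- checksum (bytes -> bytes, writer optional)
  writer field primary has no reader counterpart
  => forward: COMPATIBLE
decode walk for Session under reader schema v1:
  role := "URGENT"
  scores := null (missing; optional => null)
  archived := null (missing; optional => null)
  checksum := 0x00
  writer primary: no reader field; dropped
  => decoded: {"role": "URGENT", "scores": null, "archived": null, "checksum": 0x00}

backward: COMPATIBLE []; forward: COMPATIBLE []; decoded: {"role": "URGENT", "scores": null, "archived": null, "checksum": 0x00}


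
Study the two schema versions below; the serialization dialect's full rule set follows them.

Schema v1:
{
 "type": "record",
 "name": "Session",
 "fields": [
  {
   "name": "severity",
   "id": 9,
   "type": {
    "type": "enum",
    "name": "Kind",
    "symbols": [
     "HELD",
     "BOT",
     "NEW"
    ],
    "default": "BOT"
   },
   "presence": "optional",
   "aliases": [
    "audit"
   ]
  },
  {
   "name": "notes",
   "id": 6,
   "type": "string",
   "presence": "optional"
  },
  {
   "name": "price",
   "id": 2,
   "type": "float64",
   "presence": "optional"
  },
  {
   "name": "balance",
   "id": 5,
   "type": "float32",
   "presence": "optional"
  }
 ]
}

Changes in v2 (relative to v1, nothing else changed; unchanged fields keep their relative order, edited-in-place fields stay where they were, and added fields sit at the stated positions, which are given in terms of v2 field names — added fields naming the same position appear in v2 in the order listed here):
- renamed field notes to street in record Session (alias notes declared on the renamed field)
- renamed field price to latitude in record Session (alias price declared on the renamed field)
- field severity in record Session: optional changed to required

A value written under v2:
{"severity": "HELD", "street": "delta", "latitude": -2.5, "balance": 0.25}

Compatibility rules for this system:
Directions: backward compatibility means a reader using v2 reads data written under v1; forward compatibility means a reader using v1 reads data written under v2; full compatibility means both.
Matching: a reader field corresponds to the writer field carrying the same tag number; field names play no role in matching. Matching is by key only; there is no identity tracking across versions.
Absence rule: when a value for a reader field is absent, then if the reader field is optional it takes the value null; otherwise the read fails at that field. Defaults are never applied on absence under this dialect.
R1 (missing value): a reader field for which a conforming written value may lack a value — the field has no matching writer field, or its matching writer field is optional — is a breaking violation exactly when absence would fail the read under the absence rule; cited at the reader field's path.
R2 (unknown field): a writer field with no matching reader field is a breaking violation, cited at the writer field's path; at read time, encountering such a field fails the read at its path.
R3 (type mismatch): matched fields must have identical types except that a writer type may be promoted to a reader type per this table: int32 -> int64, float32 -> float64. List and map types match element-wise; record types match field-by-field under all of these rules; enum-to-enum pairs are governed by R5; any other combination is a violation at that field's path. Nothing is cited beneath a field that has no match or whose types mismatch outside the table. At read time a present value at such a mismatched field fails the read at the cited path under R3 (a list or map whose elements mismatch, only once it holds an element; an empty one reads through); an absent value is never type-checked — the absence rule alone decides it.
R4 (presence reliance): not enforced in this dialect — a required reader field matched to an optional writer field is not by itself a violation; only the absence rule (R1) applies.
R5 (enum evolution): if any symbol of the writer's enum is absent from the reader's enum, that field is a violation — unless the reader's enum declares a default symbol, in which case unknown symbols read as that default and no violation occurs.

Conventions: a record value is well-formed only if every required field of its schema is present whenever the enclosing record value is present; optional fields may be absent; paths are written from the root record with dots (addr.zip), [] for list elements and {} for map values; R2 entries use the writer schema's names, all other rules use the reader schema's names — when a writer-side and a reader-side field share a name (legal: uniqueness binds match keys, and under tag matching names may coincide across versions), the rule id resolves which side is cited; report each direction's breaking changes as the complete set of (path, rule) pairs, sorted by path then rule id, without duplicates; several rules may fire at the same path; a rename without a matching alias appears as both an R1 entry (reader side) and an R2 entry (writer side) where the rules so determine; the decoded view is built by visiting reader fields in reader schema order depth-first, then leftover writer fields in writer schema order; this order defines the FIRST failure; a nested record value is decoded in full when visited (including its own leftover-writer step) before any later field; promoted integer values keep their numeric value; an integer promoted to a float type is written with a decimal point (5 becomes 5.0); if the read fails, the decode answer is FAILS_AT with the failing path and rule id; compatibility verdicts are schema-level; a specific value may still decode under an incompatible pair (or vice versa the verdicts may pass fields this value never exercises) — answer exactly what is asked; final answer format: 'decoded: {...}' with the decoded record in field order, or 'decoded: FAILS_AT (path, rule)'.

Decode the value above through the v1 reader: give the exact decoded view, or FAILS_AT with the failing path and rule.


decoded: {"severity": "HELD", "notes": "delta", "price": -2.5, "balance": 0.25}

arrows below run writer -> reader for Session
decode walk for Session under reader schema v1:
  severity := "HELD"
  notes := "delta" (from writer street)
  price := -2.5 (from writer latitude)
  balance := 0.25
  => decoded: {"severity": "HELD", "notes": "delta", "price": -2.5, "balance": 0.25}
checking off the Session differences that do not matter here:
  renamed field notes to street in record Session (alias notes declared on the renamed field) -> fires no rule on Session under this dialect and leaves the result unchanged
  renamed field price to latitude in record Session (alias price declared on the renamed field) -> fires no rule on Session under this dialect and leaves the result unchanged
  field severity in record Session: optional changed to required -> a verdict-level change on Session — the shown value reads the same


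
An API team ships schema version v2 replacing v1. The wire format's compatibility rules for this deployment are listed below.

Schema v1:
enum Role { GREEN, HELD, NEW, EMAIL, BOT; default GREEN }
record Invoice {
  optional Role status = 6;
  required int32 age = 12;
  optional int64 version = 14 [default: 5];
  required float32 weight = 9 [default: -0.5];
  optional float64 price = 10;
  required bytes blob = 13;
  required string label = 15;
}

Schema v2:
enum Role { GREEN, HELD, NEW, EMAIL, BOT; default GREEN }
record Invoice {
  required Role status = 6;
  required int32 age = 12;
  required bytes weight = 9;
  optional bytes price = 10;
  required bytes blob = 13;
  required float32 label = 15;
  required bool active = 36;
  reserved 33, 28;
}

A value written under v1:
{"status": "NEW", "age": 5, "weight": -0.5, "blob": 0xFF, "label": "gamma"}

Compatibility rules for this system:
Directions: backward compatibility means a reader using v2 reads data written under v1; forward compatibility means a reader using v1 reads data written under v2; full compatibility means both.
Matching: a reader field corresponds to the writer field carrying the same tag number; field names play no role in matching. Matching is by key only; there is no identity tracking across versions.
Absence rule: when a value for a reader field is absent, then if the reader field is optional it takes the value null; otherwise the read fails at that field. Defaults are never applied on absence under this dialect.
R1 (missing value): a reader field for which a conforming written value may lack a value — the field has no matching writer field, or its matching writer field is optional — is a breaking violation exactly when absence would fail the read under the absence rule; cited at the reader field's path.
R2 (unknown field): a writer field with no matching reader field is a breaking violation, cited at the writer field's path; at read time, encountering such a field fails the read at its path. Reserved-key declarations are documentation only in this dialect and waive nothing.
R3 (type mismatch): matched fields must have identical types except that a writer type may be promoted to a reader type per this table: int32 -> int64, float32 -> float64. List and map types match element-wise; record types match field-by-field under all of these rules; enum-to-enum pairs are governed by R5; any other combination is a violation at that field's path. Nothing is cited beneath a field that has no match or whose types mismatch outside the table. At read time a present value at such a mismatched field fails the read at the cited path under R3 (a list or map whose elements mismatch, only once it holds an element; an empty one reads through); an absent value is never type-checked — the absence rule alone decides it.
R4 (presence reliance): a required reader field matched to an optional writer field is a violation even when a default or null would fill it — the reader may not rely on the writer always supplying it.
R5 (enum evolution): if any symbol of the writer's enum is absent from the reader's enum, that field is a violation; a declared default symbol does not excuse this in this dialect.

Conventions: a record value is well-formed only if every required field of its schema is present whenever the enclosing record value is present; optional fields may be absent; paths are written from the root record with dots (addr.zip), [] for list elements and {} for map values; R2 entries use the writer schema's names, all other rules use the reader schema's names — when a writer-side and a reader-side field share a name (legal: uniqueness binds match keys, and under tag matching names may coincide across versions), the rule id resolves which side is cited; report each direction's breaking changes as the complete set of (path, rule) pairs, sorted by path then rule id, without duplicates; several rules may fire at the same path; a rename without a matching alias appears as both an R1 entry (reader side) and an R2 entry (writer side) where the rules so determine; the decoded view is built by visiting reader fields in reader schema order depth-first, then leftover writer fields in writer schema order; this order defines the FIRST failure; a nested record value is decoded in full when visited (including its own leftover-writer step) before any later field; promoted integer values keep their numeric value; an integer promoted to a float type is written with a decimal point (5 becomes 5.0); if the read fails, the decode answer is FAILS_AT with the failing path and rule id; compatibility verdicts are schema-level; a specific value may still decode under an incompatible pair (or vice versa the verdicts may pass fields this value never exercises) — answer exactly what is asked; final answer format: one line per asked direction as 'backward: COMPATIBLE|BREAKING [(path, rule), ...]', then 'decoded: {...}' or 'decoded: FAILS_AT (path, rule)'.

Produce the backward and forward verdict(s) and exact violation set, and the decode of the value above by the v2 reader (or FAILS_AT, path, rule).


backward: BREAKING [(active, R1), (label, R3), (price, R3), (status, R1), (status, R4), (version, R2), (weight, R3)]; forward: BREAKING [(active, R2), (label, R3), (price, R3), (weight, R3)]; decoded: FAILS_AT (weight, R3)

each type pair in Invoice: writer, then reader
backward pass over Invoice, reader schema v2, writer schema v1:
  status: paired with writer status (Role -> Role; writer optional)
  age: paired with writer age (int32 -> int32; writer required)
  weight: paired with writer weight (float32 -> bytes; writer required)
  price: paired with writer price (float64 -> bytes; writer optional)
  blob: paired with writer blob (bytes -> bytes; writer required)
  label: paired with writer label (string -> float32; writer required)
  active: no writer match
  version (writer side), unknown to reader
  R1 fires at active
  R3 fires at label
  R3 fires at price
  R1 fires at status
  R4 fires at status
  R2 fires at version
  R3 fires at weight
  backward on Invoice therefore BREAKING (7)
forward pass over Invoice, reader schema v1, writer schema v2:
  status: paired with writer status (Role -> Role; writer required)
  age: paired with writer age (int32 -> int32; writer required)
  version: no writer match
  weight: paired with writer weight (bytes -> float32; writer required)
  price: paired with writer price (bytes -> float64; writer optional)
  blob: paired with writer blob (bytes -> bytes; writer required)
  label: paired with writer label (float32 -> string; writer required)
  active (writer side), unknown to reader
  R2 fires at active
  R3 fires at label
  R3 fires at price
  R3 fires at weight
  forward on Invoice therefore BREAKING (4)
decoding the Invoice value with the v2 reader:
  status := "NEW"
  age := 5
  read fails at weight under R3
  => FAILS_AT (weight, R3)


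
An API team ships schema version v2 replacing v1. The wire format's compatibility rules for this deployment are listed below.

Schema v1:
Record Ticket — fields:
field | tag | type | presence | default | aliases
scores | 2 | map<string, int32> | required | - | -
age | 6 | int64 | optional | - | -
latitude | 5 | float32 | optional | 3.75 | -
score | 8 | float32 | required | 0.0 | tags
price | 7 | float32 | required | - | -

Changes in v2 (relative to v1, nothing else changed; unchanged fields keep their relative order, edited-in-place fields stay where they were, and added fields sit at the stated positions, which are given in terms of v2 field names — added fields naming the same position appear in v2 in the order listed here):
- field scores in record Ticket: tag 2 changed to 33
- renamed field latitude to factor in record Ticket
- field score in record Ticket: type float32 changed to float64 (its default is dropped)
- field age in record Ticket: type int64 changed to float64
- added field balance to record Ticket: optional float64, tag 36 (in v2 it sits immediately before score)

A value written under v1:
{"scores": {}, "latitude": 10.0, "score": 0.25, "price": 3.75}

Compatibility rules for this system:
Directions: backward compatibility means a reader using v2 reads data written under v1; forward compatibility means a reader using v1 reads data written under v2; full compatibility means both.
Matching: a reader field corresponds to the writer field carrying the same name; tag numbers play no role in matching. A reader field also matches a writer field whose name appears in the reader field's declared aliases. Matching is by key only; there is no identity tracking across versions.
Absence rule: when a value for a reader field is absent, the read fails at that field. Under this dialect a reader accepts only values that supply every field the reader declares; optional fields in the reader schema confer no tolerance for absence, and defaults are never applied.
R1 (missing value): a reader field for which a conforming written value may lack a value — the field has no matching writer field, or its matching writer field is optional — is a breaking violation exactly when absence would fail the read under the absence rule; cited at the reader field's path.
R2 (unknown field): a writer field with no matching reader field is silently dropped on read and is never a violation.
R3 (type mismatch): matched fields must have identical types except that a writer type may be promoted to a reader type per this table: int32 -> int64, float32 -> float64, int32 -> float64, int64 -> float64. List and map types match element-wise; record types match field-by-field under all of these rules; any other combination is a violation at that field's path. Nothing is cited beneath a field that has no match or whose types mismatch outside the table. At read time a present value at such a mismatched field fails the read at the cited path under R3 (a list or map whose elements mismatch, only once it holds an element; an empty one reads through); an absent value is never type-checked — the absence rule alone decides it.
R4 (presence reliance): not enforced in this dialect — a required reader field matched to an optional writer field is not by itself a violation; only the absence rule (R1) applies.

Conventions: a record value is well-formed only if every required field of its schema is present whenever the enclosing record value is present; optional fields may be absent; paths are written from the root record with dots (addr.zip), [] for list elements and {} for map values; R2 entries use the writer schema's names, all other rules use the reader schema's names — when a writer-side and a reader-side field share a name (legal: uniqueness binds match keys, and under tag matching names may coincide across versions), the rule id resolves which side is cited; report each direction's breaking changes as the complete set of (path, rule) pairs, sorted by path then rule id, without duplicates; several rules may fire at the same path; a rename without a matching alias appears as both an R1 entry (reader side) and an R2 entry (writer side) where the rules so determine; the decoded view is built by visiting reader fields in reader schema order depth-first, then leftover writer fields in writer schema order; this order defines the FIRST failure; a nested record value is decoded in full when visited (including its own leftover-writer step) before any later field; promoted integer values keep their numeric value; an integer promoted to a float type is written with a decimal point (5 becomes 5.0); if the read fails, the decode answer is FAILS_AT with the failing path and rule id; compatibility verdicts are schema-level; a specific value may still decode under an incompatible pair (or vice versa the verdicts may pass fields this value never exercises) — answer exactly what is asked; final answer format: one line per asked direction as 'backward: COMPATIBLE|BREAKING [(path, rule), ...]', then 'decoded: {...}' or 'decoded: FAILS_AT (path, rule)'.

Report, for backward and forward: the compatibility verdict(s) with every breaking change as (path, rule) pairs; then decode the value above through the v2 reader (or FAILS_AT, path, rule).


each type pair in Ticket: writer, then reader
checking backward for Ticket: reader v2 against writer v1:
  writer required, map<string, int32> -> map<string, int32>: reader scores maps from writer scores
  writer optional, int64 -> float64: reader age maps from writer age
  factor: no writer match
  balance: no writer match
  writer required, float32 -> float64: reader score maps from writer score
  writer required, float32 -> float32: reader price maps from writer price
  leftover writer field: latitude
  violation R1 at age
  violation R1 at balance
  violation R1 at factor
  => backward: BREAKING (3)
checking forward for Ticket: reader v1 against writer v2:
  writer required, map<string, int32> -> map<string, int32>: reader scores maps from writer scores
  writer optional, float64 -> int64: reader age maps from writer age
  latitude: no writer match
  writer required, float64 -> float32: reader score maps from writer score
  writer required, float32 -> float32: reader price maps from writer price
  leftover writer field: factor
  leftover writer field: balance
  violation R1 at age
  violation R3 at age
  violation R1 at latitude
  violation R3 at score
  => forward: BREAKING (4)
decode walk for Ticket under reader schema v2:
  scores := {}
  read fails at age under R1 (no fill)
  => FAILS_AT (age, R1)

backward: BREAKING [(age, R1), (balance, R1), (factor, R1)]; forward: BREAKING [(age, R1), (age, R3), (latitude, R1), (score, R3)]; decoded: FAILS_AT (age, R1)


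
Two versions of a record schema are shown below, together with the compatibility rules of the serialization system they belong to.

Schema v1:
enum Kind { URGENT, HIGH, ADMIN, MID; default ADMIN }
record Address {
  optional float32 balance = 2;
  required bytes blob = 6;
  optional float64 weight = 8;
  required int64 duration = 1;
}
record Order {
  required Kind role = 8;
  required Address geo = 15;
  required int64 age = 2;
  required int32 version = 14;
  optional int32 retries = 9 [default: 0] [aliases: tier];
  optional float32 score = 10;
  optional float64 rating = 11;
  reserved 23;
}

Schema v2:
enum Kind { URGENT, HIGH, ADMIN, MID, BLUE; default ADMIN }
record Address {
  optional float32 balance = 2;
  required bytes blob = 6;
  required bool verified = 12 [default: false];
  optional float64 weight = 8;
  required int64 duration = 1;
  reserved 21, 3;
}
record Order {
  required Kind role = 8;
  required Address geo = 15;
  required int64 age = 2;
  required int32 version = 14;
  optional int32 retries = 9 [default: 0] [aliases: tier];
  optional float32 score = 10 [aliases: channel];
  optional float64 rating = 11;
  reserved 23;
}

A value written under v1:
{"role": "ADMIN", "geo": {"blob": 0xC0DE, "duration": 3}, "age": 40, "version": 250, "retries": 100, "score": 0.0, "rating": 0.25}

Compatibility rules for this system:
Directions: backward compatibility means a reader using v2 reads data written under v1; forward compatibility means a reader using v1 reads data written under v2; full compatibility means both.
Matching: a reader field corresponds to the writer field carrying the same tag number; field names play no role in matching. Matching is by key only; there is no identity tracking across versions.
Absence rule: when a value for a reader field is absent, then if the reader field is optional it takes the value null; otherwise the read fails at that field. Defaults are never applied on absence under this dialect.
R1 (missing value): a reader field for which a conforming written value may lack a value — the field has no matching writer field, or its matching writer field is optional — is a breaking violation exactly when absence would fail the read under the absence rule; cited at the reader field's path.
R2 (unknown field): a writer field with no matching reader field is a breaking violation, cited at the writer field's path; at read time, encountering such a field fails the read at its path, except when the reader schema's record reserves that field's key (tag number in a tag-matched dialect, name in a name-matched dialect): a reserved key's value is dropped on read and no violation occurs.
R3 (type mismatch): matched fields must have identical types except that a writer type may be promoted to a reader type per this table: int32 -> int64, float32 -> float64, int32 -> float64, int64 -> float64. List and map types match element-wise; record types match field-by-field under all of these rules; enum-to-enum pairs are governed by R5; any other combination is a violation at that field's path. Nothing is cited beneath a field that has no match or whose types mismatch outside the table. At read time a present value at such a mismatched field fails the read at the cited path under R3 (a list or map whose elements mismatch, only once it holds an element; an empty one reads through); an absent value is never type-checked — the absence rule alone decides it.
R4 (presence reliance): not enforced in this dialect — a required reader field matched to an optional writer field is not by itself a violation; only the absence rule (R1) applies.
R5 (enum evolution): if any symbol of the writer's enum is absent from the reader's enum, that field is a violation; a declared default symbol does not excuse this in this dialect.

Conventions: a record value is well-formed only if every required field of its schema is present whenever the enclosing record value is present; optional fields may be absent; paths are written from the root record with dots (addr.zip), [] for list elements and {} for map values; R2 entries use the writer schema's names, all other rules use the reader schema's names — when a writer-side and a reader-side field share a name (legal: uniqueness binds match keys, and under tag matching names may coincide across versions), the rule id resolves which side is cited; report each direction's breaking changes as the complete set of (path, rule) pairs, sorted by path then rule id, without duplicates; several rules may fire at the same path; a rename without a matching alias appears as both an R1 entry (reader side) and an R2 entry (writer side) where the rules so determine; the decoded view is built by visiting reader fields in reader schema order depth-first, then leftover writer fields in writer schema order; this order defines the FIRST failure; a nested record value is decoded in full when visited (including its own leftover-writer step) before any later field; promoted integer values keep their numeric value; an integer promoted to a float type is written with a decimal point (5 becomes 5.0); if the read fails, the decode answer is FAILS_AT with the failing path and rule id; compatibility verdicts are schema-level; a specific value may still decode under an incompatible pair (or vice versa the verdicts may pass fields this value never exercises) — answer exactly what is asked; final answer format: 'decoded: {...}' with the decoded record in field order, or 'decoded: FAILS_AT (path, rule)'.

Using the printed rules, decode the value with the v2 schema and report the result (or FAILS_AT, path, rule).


decoded: FAILS_AT (geo.verified, R1)

each type pair in Order: writer, then reader
decode walk for Order under reader schema v2:
  role := "ADMIN"
  geo.balance := null (not supplied -> null)
  geo.blob := 0xC0DE
  read fails at geo.verified under R1 (no fill)
  => FAILS_AT (geo.verified, R1)
ruling out the remaining Order differences:
  enum Kind (field role in record Order): symbol BLUE added -> changes Order's schema-level verdicts only — the decode of this value is the same
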